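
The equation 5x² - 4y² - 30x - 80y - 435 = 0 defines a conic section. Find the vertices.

(-1, -10) and (7, -10)

Group the x- and y-terms: 5(x² - 6x) -4(y² + 20y) = 435
5(x - 3)² -4(y + 10)² = 435 + 45 - 400 = 80
Dividing both sides by 80: (x - 3)²/16 - (y + 10)²/20 = 1
Hyperbola, center (3, -10), transverse axis horizontal; a² = 16, b² = 20.
a = 4. Vertices at (h ± a, k).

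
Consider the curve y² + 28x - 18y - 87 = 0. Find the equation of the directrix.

Only y is squared. Complete the square in y: (y - 9)² = -28(x - 6).
Vertex (6, 9); 4p = -28 so p = -7. Opens left.
Directrix is the vertical line x = h − p = 6 − (-7) = 13.

x = 13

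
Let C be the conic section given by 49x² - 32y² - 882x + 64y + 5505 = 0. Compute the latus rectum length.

Collect terms: 49(x² - 18x) -32(y² - 2y) = -5505
Complete the square in x and y: 49(x - 9)² -32(y - 1)² = -5505 + 3969 - 32 = -1568
Divide by -1568: (y - 1)²/49 - (x - 9)²/32 = 1
Hyperbola, center (9, 1), transverse axis vertical; a² = 49, b² = 32.
Latus rectum length = 2b²/a = 2·32/7 = 64/7.

64/7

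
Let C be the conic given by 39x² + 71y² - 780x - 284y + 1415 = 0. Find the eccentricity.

Collect terms: 39(x² - 20x) + 71(y² - 4y) = -1415
Completing the square gives 39(x - 10)² + 71(y - 2)² = -1415 + 3900 + 284 = 2769.
Divide by 2769: (x - 10)²/71 + (y - 2)²/39 = 1
Ellipse, center (10, 2), major axis horizontal; a² = 71, b² = 39.
c² = a² - b² = 32, so c = 4√2.
e = c/a = 4√2/√71 = 4√142/71.

e = 4√142/71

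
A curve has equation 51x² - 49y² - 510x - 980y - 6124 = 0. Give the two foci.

Group the x- and y-terms: 51(x² - 10x) -49(y² + 20y) = 6124
51(x - 5)² -49(y + 10)² = 6124 + 1275 - 4900 = 2499
Dividing both sides by 2499: (x - 5)²/49 - (y + 10)²/51 = 1
Hyperbola, center (5, -10), transverse axis horizontal; a² = 49, b² = 51.
c² = a² + b² = 49 + 51 = 100, so c = 10.
Foci lie on the horizontal axis through the center: (h ± c, k).

(-5, -10) and (15, -10)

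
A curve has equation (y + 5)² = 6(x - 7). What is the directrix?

x = 11/2

Vertex (7, -5); 4p = 6 so p = 3/2. Opens right.
Directrix is the vertical line x = h − p = 7 − (3/2) = 11/2.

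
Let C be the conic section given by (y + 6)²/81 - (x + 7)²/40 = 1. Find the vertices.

Center (-7, -6). The positive term is the y-term, so the transverse axis is vertical; a² = 81, b² = 40.
a = 9. Vertices at (h, k ± a).

(-7, -15) and (-7, 3)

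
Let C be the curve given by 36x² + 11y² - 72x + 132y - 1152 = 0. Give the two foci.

(1, -16) and (1, 4)

Collect terms: 36(x² - 2x) + 11(y² + 12y) = 1152
Complete the square in x and y: 36(x - 1)² + 11(y + 6)² = 1152 + 36 + 396 = 1584
Divide by 1584: (x - 1)²/44 + (y + 6)²/144 = 1
Ellipse, center (1, -6), major axis vertical; a² = 144, b² = 44.
c² = a² - b² = 144 - 44 = 100, so c = 10.
Foci lie on the vertical axis through the center: (h, k ± c).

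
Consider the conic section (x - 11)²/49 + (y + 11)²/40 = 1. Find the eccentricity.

e = 3/7

Center (11, -11). The larger denominator 49 sits under the x-term, so the major axis is horizontal; a² = 49, b² = 40.
c² = a² - b² = 9, so c = 3.
e = c/a = 3/7.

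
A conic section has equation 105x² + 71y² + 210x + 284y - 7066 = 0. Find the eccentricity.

Group the x- and y-terms: 105(x² + 2x) + 71(y² + 4y) = 7066
105(x + 1)² + 71(y + 2)² = 7066 + 105 + 284 = 7455
Dividing both sides by 7455: (x + 1)²/71 + (y + 2)²/105 = 1
Ellipse, center (-1, -2), major axis vertical; a² = 105, b² = 71.
c² = a² - b² = 34, so c = √34.
e = c/a = √34/√105 = √3570/105.

e = √3570/105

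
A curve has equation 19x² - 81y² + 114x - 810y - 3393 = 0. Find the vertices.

(-12, -5) and (6, -5)

Rearranging, 19(x² + 6x) -81(y² + 10y) = 3393.
Complete the square in x and y: 19(x + 3)² -81(y + 5)² = 3393 + 171 - 2025 = 1539
Dividing both sides by 1539: (x + 3)²/81 - (y + 5)²/19 = 1
Hyperbola, center (-3, -5), transverse axis horizontal; a² = 81, b² = 19.
a = 9. Vertices at (h ± a, k).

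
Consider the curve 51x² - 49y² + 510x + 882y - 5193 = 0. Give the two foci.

Group: 51(x² + 10x) -49(y² - 18y) = 5193
Completing the square gives 51(x + 5)² -49(y - 9)² = 5193 + 1275 - 3969 = 2499.
Dividing both sides by 2499: (x + 5)²/49 - (y - 9)²/51 = 1
Hyperbola, center (-5, 9), transverse axis horizontal; a² = 49, b² = 51.
c² = a² + b² = 49 + 51 = 100, so c = 10.
Foci lie on the horizontal axis through the center: (h ± c, k).

(-15, 9) and (5, 9)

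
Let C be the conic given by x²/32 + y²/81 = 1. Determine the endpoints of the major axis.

(0, -9) and (0, 9)

Center (0, 0). The larger denominator 81 sits under the y-term, so the major axis is vertical; a² = 81, b² = 32.
a = 9. Vertices at (h, k ± a).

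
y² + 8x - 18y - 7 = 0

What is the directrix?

x = 13

Only y is squared. Complete the square in y: (y - 9)² = -8(x - 11).
Vertex (11, 9); 4p = -8 so p = -2. Opens left.
Directrix is the vertical line x = h − p = 11 − (-2) = 13.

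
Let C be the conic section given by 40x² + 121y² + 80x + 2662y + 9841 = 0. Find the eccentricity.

e = 9/11

Collect terms: 40(x² + 2x) + 121(y² + 22y) = -9841
40(x + 1)² + 121(y + 11)² = -9841 + 40 + 14641 = 4840
Dividing both sides by 4840: (x + 1)²/121 + (y + 11)²/40 = 1
Ellipse, center (-1, -11), major axis horizontal; a² = 121, b² = 40.
c² = a² - b² = 81, so c = 9.
e = c/a = 9/11.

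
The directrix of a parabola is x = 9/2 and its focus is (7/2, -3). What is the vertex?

The vertex is the midpoint between the focus and the directrix along the axis of symmetry.
Axis is horizontal (directrix is vertical). Vertex x-coordinate = (7/2 + 9/2)/2 = 4; y-coordinate = -3.

(4, -3)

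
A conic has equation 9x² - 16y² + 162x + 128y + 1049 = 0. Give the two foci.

Group: 9(x² + 18x) -16(y² - 8y) = -1049
Complete the square: 9(x + 9)² -16(y - 4)² = -1049 + 729 - 256 = -576
Divide through by -576 to get (y - 4)²/36 - (x + 9)²/64 = 1.
Hyperbola, center (-9, 4), transverse axis vertical; a² = 36, b² = 64.
c² = a² + b² = 36 + 64 = 100, so c = 10.
Foci lie on the vertical axis through the center: (h, k ± c).

(-9, -6) and (-9, 14)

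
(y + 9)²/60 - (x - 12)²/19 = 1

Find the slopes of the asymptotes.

2√285/19 and -2√285/19

Center (12, -9). The positive term is the y-term, so the transverse axis is vertical; a² = 60, b² = 19.
For a vertical hyperbola the asymptotes have slope ±a/b.
Here that is ±2√15/√19 = ±2√285/19.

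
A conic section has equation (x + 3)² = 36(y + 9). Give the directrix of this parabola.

y = -18

Vertex (-3, -9); 4p = 36 so p = 9. Opens up.
Directrix is the horizontal line y = k − p = -9 − (9) = -18.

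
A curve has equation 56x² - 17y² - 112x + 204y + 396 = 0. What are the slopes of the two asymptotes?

Rearranging, 56(x² - 2x) -17(y² - 12y) = -396.
Completing the square gives 56(x - 1)² -17(y - 6)² = -396 + 56 - 612 = -952.
Divide through by -952 to get (y - 6)²/56 - (x - 1)²/17 = 1.
Hyperbola, center (1, 6), transverse axis vertical; a² = 56, b² = 17.
For a vertical hyperbola the asymptotes have slope ±a/b.
Here that is ±2√14/√17 = ±2√238/17.

2√238/17 and -2√238/17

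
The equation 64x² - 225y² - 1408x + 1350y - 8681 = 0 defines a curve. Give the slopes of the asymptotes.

Group: 64(x² - 22x) -225(y² - 6y) = 8681
64(x - 11)² -225(y - 3)² = 8681 + 7744 - 2025 = 14400
Divide through by 14400 to get (x - 11)²/225 - (y - 3)²/64 = 1.
Hyperbola, center (11, 3), transverse axis horizontal; a² = 225, b² = 64.
For a horizontal hyperbola the asymptotes have slope ±b/a.
Here that is ±8/15.

8/15 and -8/15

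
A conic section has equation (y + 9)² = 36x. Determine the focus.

Vertex (0, -9); 4p = 36 so p = 9. Opens right.
Focus is p units from the vertex along the axis: (h + p, k).

(9, -9)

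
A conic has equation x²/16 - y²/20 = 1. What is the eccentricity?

e = 3/2

Center (0, 0). The positive term is the x-term, so the transverse axis is horizontal; a² = 16, b² = 20.
c² = a² + b² = 36, so c = 6.
e = c/a = 6/4 = 3/2.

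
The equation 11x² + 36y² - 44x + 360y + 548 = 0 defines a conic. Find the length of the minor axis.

Group the x- and y-terms: 11(x² - 4x) + 36(y² + 10y) = -548
Complete the square in x and y: 11(x - 2)² + 36(y + 5)² = -548 + 44 + 900 = 396
Divide by 396: (x - 2)²/36 + (y + 5)²/11 = 1
Ellipse, center (2, -5), major axis horizontal; a² = 36, b² = 11.
b² = 11 so b = √11; the minor axis has length 2b = 2√11.

2√11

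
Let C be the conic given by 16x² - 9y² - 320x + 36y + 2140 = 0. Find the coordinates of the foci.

(10, -8) and (10, 12)

Collect terms: 16(x² - 20x) -9(y² - 4y) = -2140
Complete the square in x and y: 16(x - 10)² -9(y - 2)² = -2140 + 1600 - 36 = -576
Divide by -576: (y - 2)²/64 - (x - 10)²/36 = 1
Hyperbola, center (10, 2), transverse axis vertical; a² = 64, b² = 36.
c² = a² + b² = 64 + 36 = 100, so c = 10.
Foci lie on the vertical axis through the center: (h, k ± c).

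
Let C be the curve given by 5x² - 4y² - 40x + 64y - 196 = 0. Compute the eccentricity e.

e = 3/2

Rearranging, 5(x² - 8x) -4(y² - 16y) = 196.
5(x - 4)² -4(y - 8)² = 196 + 80 - 256 = 20
Dividing both sides by 20: (x - 4)²/4 - (y - 8)²/5 = 1
Hyperbola, center (4, 8), transverse axis horizontal; a² = 4, b² = 5.
c² = a² + b² = 9, so c = 3.
e = c/a = 3/2.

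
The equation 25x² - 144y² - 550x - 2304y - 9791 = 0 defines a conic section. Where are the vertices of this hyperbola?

Group the x- and y-terms: 25(x² - 22x) -144(y² + 16y) = 9791
Completing the square gives 25(x - 11)² -144(y + 8)² = 9791 + 3025 - 9216 = 3600.
Divide through by 3600 to get (x - 11)²/144 - (y + 8)²/25 = 1.
Hyperbola, center (11, -8), transverse axis horizontal; a² = 144, b² = 25.
a = 12. Vertices at (h ± a, k).

(-1, -8) and (23, -8)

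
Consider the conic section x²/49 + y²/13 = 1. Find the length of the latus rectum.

26/7

Center (0, 0). The larger denominator 49 sits under the x-term, so the major axis is horizontal; a² = 49, b² = 13.
Latus rectum length = 2b²/a = 2·13/7 = 26/7.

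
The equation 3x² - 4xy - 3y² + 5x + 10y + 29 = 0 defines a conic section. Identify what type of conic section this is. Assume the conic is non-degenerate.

hyperbola

A = 3, B = -4, C = -3.
Discriminant B² − 4AC = (-4)² − 4·3·(-3) = 52.
B² − 4AC > 0 ⇒ hyperbola.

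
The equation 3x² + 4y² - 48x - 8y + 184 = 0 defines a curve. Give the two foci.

Group: 3(x² - 16x) + 4(y² - 2y) = -184
3(x - 8)² + 4(y - 1)² = -184 + 192 + 4 = 12
Divide by 12: (x - 8)²/4 + (y - 1)²/3 = 1
Ellipse, center (8, 1), major axis horizontal; a² = 4, b² = 3.
c² = a² - b² = 4 - 3 = 1, so c = 1.
Foci lie on the horizontal axis through the center: (h ± c, k).

(7, 1) and (9, 1)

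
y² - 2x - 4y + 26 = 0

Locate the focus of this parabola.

Only y is squared. Complete the square in y: (y - 2)² = 2(x - 11).
Vertex (11, 2); 4p = 2 so p = 1/2. Opens right.
Focus is p units from the vertex along the axis: (h + p, k).

(23/2, 2)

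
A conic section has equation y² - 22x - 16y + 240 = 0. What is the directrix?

Only y is squared. Complete the square in y: (y - 8)² = 22(x - 8).
Vertex (8, 8); 4p = 22 so p = 11/2. Opens right.
Directrix is the vertical line x = h − p = 8 − (11/2) = 5/2.

x = 5/2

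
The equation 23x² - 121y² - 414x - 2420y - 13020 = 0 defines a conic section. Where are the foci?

Group the x- and y-terms: 23(x² - 18x) -121(y² + 20y) = 13020
Complete the square: 23(x - 9)² -121(y + 10)² = 13020 + 1863 - 12100 = 2783
Divide by 2783: (x - 9)²/121 - (y + 10)²/23 = 1
Hyperbola, center (9, -10), transverse axis horizontal; a² = 121, b² = 23.
c² = a² + b² = 121 + 23 = 144, so c = 12.
Foci lie on the horizontal axis through the center: (h ± c, k).

(-3, -10) and (21, -10)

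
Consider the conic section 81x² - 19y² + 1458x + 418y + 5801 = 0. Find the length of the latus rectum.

38/9

Group: 81(x² + 18x) -19(y² - 22y) = -5801
Complete the square in x and y: 81(x + 9)² -19(y - 11)² = -5801 + 6561 - 2299 = -1539
Dividing both sides by -1539: (y - 11)²/81 - (x + 9)²/19 = 1
Hyperbola, center (-9, 11), transverse axis vertical; a² = 81, b² = 19.
Latus rectum length = 2b²/a = 2·19/9 = 38/9.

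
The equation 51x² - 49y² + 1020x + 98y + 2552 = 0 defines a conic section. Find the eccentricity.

e = 10/7

Group: 51(x² + 20x) -49(y² - 2y) = -2552
51(x + 10)² -49(y - 1)² = -2552 + 5100 - 49 = 2499
Divide by 2499: (x + 10)²/49 - (y - 1)²/51 = 1
Hyperbola, center (-10, 1), transverse axis horizontal; a² = 49, b² = 51.
c² = a² + b² = 100, so c = 10.
e = c/a = 10/7.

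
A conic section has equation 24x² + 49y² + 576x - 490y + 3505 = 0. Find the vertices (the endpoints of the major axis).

Group the x- and y-terms: 24(x² + 24x) + 49(y² - 10y) = -3505
24(x + 12)² + 49(y - 5)² = -3505 + 3456 + 1225 = 1176
Divide through by 1176 to get (x + 12)²/49 + (y - 5)²/24 = 1.
Ellipse, center (-12, 5), major axis horizontal; a² = 49, b² = 24.
a = 7. Vertices at (h ± a, k).

(-19, 5) and (-5, 5)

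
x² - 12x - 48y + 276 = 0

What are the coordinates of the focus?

Only x is squared. Complete the square in x: (x - 6)² = 48(y - 5).
Vertex (6, 5); 4p = 48 so p = 12. Opens up.
Focus is p units from the vertex along the axis: (h, k + p).

(6, 17)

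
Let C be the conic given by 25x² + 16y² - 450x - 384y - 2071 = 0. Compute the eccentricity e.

e = 3/5

Collect terms: 25(x² - 18x) + 16(y² - 24y) = 2071
Completing the square gives 25(x - 9)² + 16(y - 12)² = 2071 + 2025 + 2304 = 6400.
Dividing both sides by 6400: (x - 9)²/256 + (y - 12)²/400 = 1
Ellipse, center (9, 12), major axis vertical; a² = 400, b² = 256.
c² = a² - b² = 144, so c = 12.
e = c/a = 12/20 = 3/5.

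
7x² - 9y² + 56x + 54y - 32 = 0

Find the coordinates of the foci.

Group: 7(x² + 8x) -9(y² - 6y) = 32
Completing the square gives 7(x + 4)² -9(y - 3)² = 32 + 112 - 81 = 63.
Dividing both sides by 63: (x + 4)²/9 - (y - 3)²/7 = 1
Hyperbola, center (-4, 3), transverse axis horizontal; a² = 9, b² = 7.
c² = a² + b² = 9 + 7 = 16, so c = 4.
Foci lie on the horizontal axis through the center: (h ± c, k).

(-8, 3) and (0, 3)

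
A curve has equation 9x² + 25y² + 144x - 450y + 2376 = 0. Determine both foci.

Group: 9(x² + 16x) + 25(y² - 18y) = -2376
Complete the square: 9(x + 8)² + 25(y - 9)² = -2376 + 576 + 2025 = 225
Divide by 225: (x + 8)²/25 + (y - 9)²/9 = 1
Ellipse, center (-8, 9), major axis horizontal; a² = 25, b² = 9.
c² = a² - b² = 25 - 9 = 16, so c = 4.
Foci lie on the horizontal axis through the center: (h ± c, k).

(-12, 9) and (-4, 9)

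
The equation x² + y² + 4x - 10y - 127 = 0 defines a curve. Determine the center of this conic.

(-2, 5)

Group the x- and y-terms: (x² + 4x) + (y² - 10y) = 127
Complete the square in x and y: (x + 2)² + (y - 5)² = 127 + 4 + 25 = 156
So (x + 2)² + (y - 5)² = 156.
Circle centered at (-2, 5) with r² = 156.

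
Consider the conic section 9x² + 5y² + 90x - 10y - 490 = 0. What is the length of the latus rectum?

Collect terms: 9(x² + 10x) + 5(y² - 2y) = 490
Complete the square in x and y: 9(x + 5)² + 5(y - 1)² = 490 + 225 + 5 = 720
Divide by 720: (x + 5)²/80 + (y - 1)²/144 = 1
Ellipse, center (-5, 1), major axis vertical; a² = 144, b² = 80.
Latus rectum length = 2b²/a = 2·80/12 = 40/3.

40/3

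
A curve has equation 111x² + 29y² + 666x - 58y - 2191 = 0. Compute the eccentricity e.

e = √9102/111

Group: 111(x² + 6x) + 29(y² - 2y) = 2191
Complete the square in x and y: 111(x + 3)² + 29(y - 1)² = 2191 + 999 + 29 = 3219
Divide by 3219: (x + 3)²/29 + (y - 1)²/111 = 1
Ellipse, center (-3, 1), major axis vertical; a² = 111, b² = 29.
c² = a² - b² = 82, so c = √82.
e = c/a = √82/√111 = √9102/111.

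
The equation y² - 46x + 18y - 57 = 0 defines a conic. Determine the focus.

(17/2, -9)

Only y is squared. Complete the square in y: (y + 9)² = 46(x + 3).
Vertex (-3, -9); 4p = 46 so p = 23/2. Opens right.
Focus is p units from the vertex along the axis: (h + p, k).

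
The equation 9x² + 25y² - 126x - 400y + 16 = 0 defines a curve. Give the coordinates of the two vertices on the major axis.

Collect terms: 9(x² - 14x) + 25(y² - 16y) = -16
Complete the square in x and y: 9(x - 7)² + 25(y - 8)² = -16 + 441 + 1600 = 2025
Divide through by 2025 to get (x - 7)²/225 + (y - 8)²/81 = 1.
Ellipse, center (7, 8), major axis horizontal; a² = 225, b² = 81.
a = 15. Vertices at (h ± a, k).

(-8, 8) and (22, 8)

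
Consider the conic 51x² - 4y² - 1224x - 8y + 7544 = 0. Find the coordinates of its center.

Rearranging, 51(x² - 24x) -4(y² + 2y) = -7544.
Complete the square: 51(x - 12)² -4(y + 1)² = -7544 + 7344 - 4 = -204
Divide through by -204 to get (y + 1)²/51 - (x - 12)²/4 = 1.
Hyperbola with center (12, -1).

(12, -1)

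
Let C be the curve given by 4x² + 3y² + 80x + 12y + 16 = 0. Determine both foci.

Group the x- and y-terms: 4(x² + 20x) + 3(y² + 4y) = -16
Completing the square gives 4(x + 10)² + 3(y + 2)² = -16 + 400 + 12 = 396.
Divide through by 396 to get (x + 10)²/99 + (y + 2)²/132 = 1.
Ellipse, center (-10, -2), major axis vertical; a² = 132, b² = 99.
c² = a² - b² = 132 - 99 = 33, so c = √33.
Foci lie on the vertical axis through the center: (h, k ± c).

(-10, -2 - √33) and (-10, -2 + √33)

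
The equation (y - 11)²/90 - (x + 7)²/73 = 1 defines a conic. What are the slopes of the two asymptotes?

Center (-7, 11). The positive term is the y-term, so the transverse axis is vertical; a² = 90, b² = 73.
For a vertical hyperbola the asymptotes have slope ±a/b.
Here that is ±3√10/√73 = ±3√730/73.

3√730/73 and -3√730/73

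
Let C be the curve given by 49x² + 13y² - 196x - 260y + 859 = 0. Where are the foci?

Rearranging, 49(x² - 4x) + 13(y² - 20y) = -859.
49(x - 2)² + 13(y - 10)² = -859 + 196 + 1300 = 637
Divide by 637: (x - 2)²/13 + (y - 10)²/49 = 1
Ellipse, center (2, 10), major axis vertical; a² = 49, b² = 13.
c² = a² - b² = 49 - 13 = 36, so c = 6.
Foci lie on the vertical axis through the center: (h, k ± c).

(2, 4) and (2, 16)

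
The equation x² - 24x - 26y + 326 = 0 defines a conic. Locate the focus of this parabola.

(12, 27/2)

Only x is squared. Complete the square in x: (x - 12)² = 26(y - 7).
Vertex (12, 7); 4p = 26 so p = 13/2. Opens up.
Focus is p units from the vertex along the axis: (h, k + p).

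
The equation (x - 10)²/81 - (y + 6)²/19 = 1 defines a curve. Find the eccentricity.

Center (10, -6). The positive term is the x-term, so the transverse axis is horizontal; a² = 81, b² = 19.
c² = a² + b² = 100, so c = 10.
e = c/a = 10/9.

e = 10/9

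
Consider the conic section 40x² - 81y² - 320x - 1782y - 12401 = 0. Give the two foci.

Group: 40(x² - 8x) -81(y² + 22y) = 12401
40(x - 4)² -81(y + 11)² = 12401 + 640 - 9801 = 3240
Divide through by 3240 to get (x - 4)²/81 - (y + 11)²/40 = 1.
Hyperbola, center (4, -11), transverse axis horizontal; a² = 81, b² = 40.
c² = a² + b² = 81 + 40 = 121, so c = 11.
Foci lie on the horizontal axis through the center: (h ± c, k).

(-7, -11) and (15, -11)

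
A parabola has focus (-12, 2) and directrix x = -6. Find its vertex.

The vertex is the midpoint between the focus and the directrix along the axis of symmetry.
Axis is horizontal (directrix is vertical). Vertex x-coordinate = (-12 + (-6))/2 = -9; y-coordinate = 2.

(-9, 2)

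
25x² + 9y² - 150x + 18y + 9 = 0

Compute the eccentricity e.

Group the x- and y-terms: 25(x² - 6x) + 9(y² + 2y) = -9
Complete the square: 25(x - 3)² + 9(y + 1)² = -9 + 225 + 9 = 225
Divide by 225: (x - 3)²/9 + (y + 1)²/25 = 1
Ellipse, center (3, -1), major axis vertical; a² = 25, b² = 9.
c² = a² - b² = 16, so c = 4.
e = c/a = 4/5.

e = 4/5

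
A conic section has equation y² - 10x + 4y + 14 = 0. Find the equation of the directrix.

Only y is squared. Complete the square in y: (y + 2)² = 10(x - 1).
Vertex (1, -2); 4p = 10 so p = 5/2. Opens right.
Directrix is the vertical line x = h − p = 1 − (5/2) = -3/2.

x = -3/2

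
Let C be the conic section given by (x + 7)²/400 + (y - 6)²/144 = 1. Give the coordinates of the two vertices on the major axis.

Center (-7, 6). The larger denominator 400 sits under the x-term, so the major axis is horizontal; a² = 400, b² = 144.
a = 20. Vertices at (h ± a, k).

(-27, 6) and (13, 6)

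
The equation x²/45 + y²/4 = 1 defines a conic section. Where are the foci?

(0 - √41, 0) and (0 + √41, 0)

Center (0, 0). The larger denominator 45 sits under the x-term, so the major axis is horizontal; a² = 45, b² = 4.
c² = a² - b² = 45 - 4 = 41, so c = √41.
Foci lie on the horizontal axis through the center: (h ± c, k).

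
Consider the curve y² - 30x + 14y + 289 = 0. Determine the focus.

Only y is squared. Complete the square in y: (y + 7)² = 30(x - 8).
Vertex (8, -7); 4p = 30 so p = 15/2. Opens right.
Focus is p units from the vertex along the axis: (h + p, k).

(31/2, -7)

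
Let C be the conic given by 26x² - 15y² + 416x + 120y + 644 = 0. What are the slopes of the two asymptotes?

√390/15 and -√390/15

Rearranging, 26(x² + 16x) -15(y² - 8y) = -644.
Completing the square gives 26(x + 8)² -15(y - 4)² = -644 + 1664 - 240 = 780.
Divide by 780: (x + 8)²/30 - (y - 4)²/52 = 1
Hyperbola, center (-8, 4), transverse axis horizontal; a² = 30, b² = 52.
For a horizontal hyperbola the asymptotes have slope ±b/a.
Here that is ±2√13/√30 = ±√390/15.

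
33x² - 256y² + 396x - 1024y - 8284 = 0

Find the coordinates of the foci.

(-23, -2) and (11, -2)

Group: 33(x² + 12x) -256(y² + 4y) = 8284
Completing the square gives 33(x + 6)² -256(y + 2)² = 8284 + 1188 - 1024 = 8448.
Dividing both sides by 8448: (x + 6)²/256 - (y + 2)²/33 = 1
Hyperbola, center (-6, -2), transverse axis horizontal; a² = 256, b² = 33.
c² = a² + b² = 256 + 33 = 289, so c = 17.
Foci lie on the horizontal axis through the center: (h ± c, k).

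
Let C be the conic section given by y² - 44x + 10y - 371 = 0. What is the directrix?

Only y is squared. Complete the square in y: (y + 5)² = 44(x + 9).
Vertex (-9, -5); 4p = 44 so p = 11. Opens right.
Directrix is the vertical line x = h − p = -9 − (11) = -20.

x = -20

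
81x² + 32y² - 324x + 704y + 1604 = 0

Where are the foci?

(2, -18) and (2, -4)

Group: 81(x² - 4x) + 32(y² + 22y) = -1604
Completing the square gives 81(x - 2)² + 32(y + 11)² = -1604 + 324 + 3872 = 2592.
Divide through by 2592 to get (x - 2)²/32 + (y + 11)²/81 = 1.
Ellipse, center (2, -11), major axis vertical; a² = 81, b² = 32.
c² = a² - b² = 81 - 32 = 49, so c = 7.
Foci lie on the vertical axis through the center: (h, k ± c).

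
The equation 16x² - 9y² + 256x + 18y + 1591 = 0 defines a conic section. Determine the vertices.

Group: 16(x² + 16x) -9(y² - 2y) = -1591
Complete the square: 16(x + 8)² -9(y - 1)² = -1591 + 1024 - 9 = -576
Divide by -576: (y - 1)²/64 - (x + 8)²/36 = 1
Hyperbola, center (-8, 1), transverse axis vertical; a² = 64, b² = 36.
a = 8. Vertices at (h, k ± a).

(-8, -7) and (-8, 9)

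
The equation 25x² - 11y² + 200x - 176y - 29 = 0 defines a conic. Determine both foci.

Group: 25(x² + 8x) -11(y² + 16y) = 29
Completing the square gives 25(x + 4)² -11(y + 8)² = 29 + 400 - 704 = -275.
Divide through by -275 to get (y + 8)²/25 - (x + 4)²/11 = 1.
Hyperbola, center (-4, -8), transverse axis vertical; a² = 25, b² = 11.
c² = a² + b² = 25 + 11 = 36, so c = 6.
Foci lie on the vertical axis through the center: (h, k ± c).

(-4, -14) and (-4, -2)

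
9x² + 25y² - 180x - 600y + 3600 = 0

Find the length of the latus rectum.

36/5

Collect terms: 9(x² - 20x) + 25(y² - 24y) = -3600
Complete the square: 9(x - 10)² + 25(y - 12)² = -3600 + 900 + 3600 = 900
Dividing both sides by 900: (x - 10)²/100 + (y - 12)²/36 = 1
Ellipse, center (10, 12), major axis horizontal; a² = 100, b² = 36.
Latus rectum length = 2b²/a = 2·36/10 = 36/5.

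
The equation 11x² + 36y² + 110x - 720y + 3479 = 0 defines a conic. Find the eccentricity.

Collect terms: 11(x² + 10x) + 36(y² - 20y) = -3479
11(x + 5)² + 36(y - 10)² = -3479 + 275 + 3600 = 396
Divide through by 396 to get (x + 5)²/36 + (y - 10)²/11 = 1.
Ellipse, center (-5, 10), major axis horizontal; a² = 36, b² = 11.
c² = a² - b² = 25, so c = 5.
e = c/a = 5/6.

e = 5/6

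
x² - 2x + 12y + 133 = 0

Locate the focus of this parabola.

Only x is squared. Complete the square in x: (x - 1)² = -12(y + 11).
Vertex (1, -11); 4p = -12 so p = -3. Opens down.
Focus is p units from the vertex along the axis: (h, k + p).

(1, -14)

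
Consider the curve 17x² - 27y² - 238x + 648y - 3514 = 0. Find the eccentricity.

Group the x- and y-terms: 17(x² - 14x) -27(y² - 24y) = 3514
17(x - 7)² -27(y - 12)² = 3514 + 833 - 3888 = 459
Divide by 459: (x - 7)²/27 - (y - 12)²/17 = 1
Hyperbola, center (7, 12), transverse axis horizontal; a² = 27, b² = 17.
c² = a² + b² = 44, so c = 2√11.
e = c/a = 2√11/3√3 = 2√33/9.

e = 2√33/9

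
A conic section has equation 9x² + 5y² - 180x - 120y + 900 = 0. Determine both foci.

(10, 4) and (10, 20)

9(x² - 20x) + 5(y² - 24y) = -900
Completing the square gives 9(x - 10)² + 5(y - 12)² = -900 + 900 + 720 = 720.
Divide by 720: (x - 10)²/80 + (y - 12)²/144 = 1
Ellipse, center (10, 12), major axis vertical; a² = 144, b² = 80.
c² = a² - b² = 144 - 80 = 64, so c = 8.
Foci lie on the vertical axis through the center: (h, k ± c).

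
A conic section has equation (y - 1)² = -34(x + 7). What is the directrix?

x = 3/2

Vertex (-7, 1); 4p = -34 so p = -17/2. Opens left.
Directrix is the vertical line x = h − p = -7 − (-17/2) = 3/2.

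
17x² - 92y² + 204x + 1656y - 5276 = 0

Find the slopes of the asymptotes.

√391/46 and -√391/46

Rearranging, 17(x² + 12x) -92(y² - 18y) = 5276.
Complete the square: 17(x + 6)² -92(y - 9)² = 5276 + 612 - 7452 = -1564
Dividing both sides by -1564: (y - 9)²/17 - (x + 6)²/92 = 1
Hyperbola, center (-6, 9), transverse axis vertical; a² = 17, b² = 92.
For a vertical hyperbola the asymptotes have slope ±a/b.
Here that is ±√17/2√23 = ±√391/46.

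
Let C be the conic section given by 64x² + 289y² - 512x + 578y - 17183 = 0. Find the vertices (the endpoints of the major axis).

Group: 64(x² - 8x) + 289(y² + 2y) = 17183
Complete the square: 64(x - 4)² + 289(y + 1)² = 17183 + 1024 + 289 = 18496
Divide through by 18496 to get (x - 4)²/289 + (y + 1)²/64 = 1.
Ellipse, center (4, -1), major axis horizontal; a² = 289, b² = 64.
a = 17. Vertices at (h ± a, k).

(-13, -1) and (21, -1)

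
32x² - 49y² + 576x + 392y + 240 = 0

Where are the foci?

Rearranging, 32(x² + 18x) -49(y² - 8y) = -240.
32(x + 9)² -49(y - 4)² = -240 + 2592 - 784 = 1568
Divide through by 1568 to get (x + 9)²/49 - (y - 4)²/32 = 1.
Hyperbola, center (-9, 4), transverse axis horizontal; a² = 49, b² = 32.
c² = a² + b² = 49 + 32 = 81, so c = 9.
Foci lie on the horizontal axis through the center: (h ± c, k).

(-18, 4) and (0, 4)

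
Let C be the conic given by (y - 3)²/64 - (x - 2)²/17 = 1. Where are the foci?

(2, -6) and (2, 12)

Center (2, 3). The positive term is the y-term, so the transverse axis is vertical; a² = 64, b² = 17.
c² = a² + b² = 64 + 17 = 81, so c = 9.
Foci lie on the vertical axis through the center: (h, k ± c).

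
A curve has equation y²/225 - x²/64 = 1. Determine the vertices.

Center (0, 0). The positive term is the y-term, so the transverse axis is vertical; a² = 225, b² = 64.
a = 15. Vertices at (h, k ± a).

(0, -15) and (0, 15)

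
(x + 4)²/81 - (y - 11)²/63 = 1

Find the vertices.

Center (-4, 11). The positive term is the x-term, so the transverse axis is horizontal; a² = 81, b² = 63.
a = 9. Vertices at (h ± a, k).

(-13, 11) and (5, 11)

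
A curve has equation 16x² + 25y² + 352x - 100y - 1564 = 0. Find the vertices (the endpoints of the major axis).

Group the x- and y-terms: 16(x² + 22x) + 25(y² - 4y) = 1564
16(x + 11)² + 25(y - 2)² = 1564 + 1936 + 100 = 3600
Divide by 3600: (x + 11)²/225 + (y - 2)²/144 = 1
Ellipse, center (-11, 2), major axis horizontal; a² = 225, b² = 144.
a = 15. Vertices at (h ± a, k).

(-26, 2) and (4, 2)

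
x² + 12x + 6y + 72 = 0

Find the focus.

Only x is squared. Complete the square in x: (x + 6)² = -6(y + 6).
Vertex (-6, -6); 4p = -6 so p = -3/2. Opens down.
Focus is p units from the vertex along the axis: (h, k + p).

(-6, -15/2)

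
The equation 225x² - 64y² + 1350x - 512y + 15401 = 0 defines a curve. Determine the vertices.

(-3, -19) and (-3, 11)

Group the x- and y-terms: 225(x² + 6x) -64(y² + 8y) = -15401
225(x + 3)² -64(y + 4)² = -15401 + 2025 - 1024 = -14400
Dividing both sides by -14400: (y + 4)²/225 - (x + 3)²/64 = 1
Hyperbola, center (-3, -4), transverse axis vertical; a² = 225, b² = 64.
a = 15. Vertices at (h, k ± a).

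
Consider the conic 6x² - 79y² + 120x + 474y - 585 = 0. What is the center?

Collect terms: 6(x² + 20x) -79(y² - 6y) = 585
Completing the square gives 6(x + 10)² -79(y - 3)² = 585 + 600 - 711 = 474.
Divide by 474: (x + 10)²/79 - (y - 3)²/6 = 1
Hyperbola with center (-10, 3).

(-10, 3)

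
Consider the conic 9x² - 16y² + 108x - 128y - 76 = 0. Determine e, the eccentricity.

e = 5/4

Collect terms: 9(x² + 12x) -16(y² + 8y) = 76
Complete the square: 9(x + 6)² -16(y + 4)² = 76 + 324 - 256 = 144
Dividing both sides by 144: (x + 6)²/16 - (y + 4)²/9 = 1
Hyperbola, center (-6, -4), transverse axis horizontal; a² = 16, b² = 9.
c² = a² + b² = 25, so c = 5.
e = c/a = 5/4.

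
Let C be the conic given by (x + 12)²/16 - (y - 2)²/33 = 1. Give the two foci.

Center (-12, 2). The positive term is the x-term, so the transverse axis is horizontal; a² = 16, b² = 33.
c² = a² + b² = 16 + 33 = 49, so c = 7.
Foci lie on the horizontal axis through the center: (h ± c, k).

(-19, 2) and (-5, 2)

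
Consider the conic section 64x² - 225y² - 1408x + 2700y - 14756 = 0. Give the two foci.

Rearranging, 64(x² - 22x) -225(y² - 12y) = 14756.
Completing the square gives 64(x - 11)² -225(y - 6)² = 14756 + 7744 - 8100 = 14400.
Divide by 14400: (x - 11)²/225 - (y - 6)²/64 = 1
Hyperbola, center (11, 6), transverse axis horizontal; a² = 225, b² = 64.
c² = a² + b² = 225 + 64 = 289, so c = 17.
Foci lie on the horizontal axis through the center: (h ± c, k).

(-6, 6) and (28, 6)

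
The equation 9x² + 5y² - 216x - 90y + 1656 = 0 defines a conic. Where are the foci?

Group: 9(x² - 24x) + 5(y² - 18y) = -1656
Complete the square: 9(x - 12)² + 5(y - 9)² = -1656 + 1296 + 405 = 45
Divide through by 45 to get (x - 12)²/5 + (y - 9)²/9 = 1.
Ellipse, center (12, 9), major axis vertical; a² = 9, b² = 5.
c² = a² - b² = 9 - 5 = 4, so c = 2.
Foci lie on the vertical axis through the center: (h, k ± c).

(12, 7) and (12, 11)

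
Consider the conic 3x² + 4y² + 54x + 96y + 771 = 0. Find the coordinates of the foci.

(-11, -12) and (-7, -12)

3(x² + 18x) + 4(y² + 24y) = -771
3(x + 9)² + 4(y + 12)² = -771 + 243 + 576 = 48
Divide through by 48 to get (x + 9)²/16 + (y + 12)²/12 = 1.
Ellipse, center (-9, -12), major axis horizontal; a² = 16, b² = 12.
c² = a² - b² = 16 - 12 = 4, so c = 2.
Foci lie on the horizontal axis through the center: (h ± c, k).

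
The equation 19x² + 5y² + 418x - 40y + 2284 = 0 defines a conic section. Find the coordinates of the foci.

19(x² + 22x) + 5(y² - 8y) = -2284
Complete the square in x and y: 19(x + 11)² + 5(y - 4)² = -2284 + 2299 + 80 = 95
Divide through by 95 to get (x + 11)²/5 + (y - 4)²/19 = 1.
Ellipse, center (-11, 4), major axis vertical; a² = 19, b² = 5.
c² = a² - b² = 19 - 5 = 14, so c = √14.
Foci lie on the vertical axis through the center: (h, k ± c).

(-11, 4 - √14) and (-11, 4 + √14)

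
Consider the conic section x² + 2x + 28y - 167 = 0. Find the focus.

(-1, -1)

Only x is squared. Complete the square in x: (x + 1)² = -28(y - 6).
Vertex (-1, 6); 4p = -28 so p = -7. Opens down.
Focus is p units from the vertex along the axis: (h, k + p).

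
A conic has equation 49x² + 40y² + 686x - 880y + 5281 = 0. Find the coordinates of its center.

Rearranging, 49(x² + 14x) + 40(y² - 22y) = -5281.
Complete the square: 49(x + 7)² + 40(y - 11)² = -5281 + 2401 + 4840 = 1960
Divide by 1960: (x + 7)²/40 + (y - 11)²/49 = 1
Ellipse with center (-7, 11).

(-7, 11)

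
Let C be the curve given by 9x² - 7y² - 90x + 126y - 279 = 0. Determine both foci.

(5, 5) and (5, 13)

Rearranging, 9(x² - 10x) -7(y² - 18y) = 279.
Complete the square in x and y: 9(x - 5)² -7(y - 9)² = 279 + 225 - 567 = -63
Dividing both sides by -63: (y - 9)²/9 - (x - 5)²/7 = 1
Hyperbola, center (5, 9), transverse axis vertical; a² = 9, b² = 7.
c² = a² + b² = 9 + 7 = 16, so c = 4.
Foci lie on the vertical axis through the center: (h, k ± c).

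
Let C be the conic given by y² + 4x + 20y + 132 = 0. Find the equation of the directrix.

x = -7

Only y is squared. Complete the square in y: (y + 10)² = -4(x + 8).
Vertex (-8, -10); 4p = -4 so p = -1. Opens left.
Directrix is the vertical line x = h − p = -8 − (-1) = -7.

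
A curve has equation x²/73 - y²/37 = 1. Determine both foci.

(0 - √110, 0) and (0 + √110, 0)

Center (0, 0). The positive term is the x-term, so the transverse axis is horizontal; a² = 73, b² = 37.
c² = a² + b² = 73 + 37 = 110, so c = √110.
Foci lie on the horizontal axis through the center: (h ± c, k).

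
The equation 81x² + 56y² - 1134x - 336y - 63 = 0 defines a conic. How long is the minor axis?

4√14

Collect terms: 81(x² - 14x) + 56(y² - 6y) = 63
81(x - 7)² + 56(y - 3)² = 63 + 3969 + 504 = 4536
Divide through by 4536 to get (x - 7)²/56 + (y - 3)²/81 = 1.
Ellipse, center (7, 3), major axis vertical; a² = 81, b² = 56.
b² = 56 so b = 2√14; the minor axis has length 2b = 4√14.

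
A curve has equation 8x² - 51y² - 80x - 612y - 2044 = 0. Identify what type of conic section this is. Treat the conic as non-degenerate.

No xy term. Coefficients of x² and y² are A = 8, C = -51.
A and C have opposite signs ⇒ hyperbola.

hyperbola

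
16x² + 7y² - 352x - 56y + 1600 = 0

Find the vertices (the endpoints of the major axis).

Group the x- and y-terms: 16(x² - 22x) + 7(y² - 8y) = -1600
Completing the square gives 16(x - 11)² + 7(y - 4)² = -1600 + 1936 + 112 = 448.
Dividing both sides by 448: (x - 11)²/28 + (y - 4)²/64 = 1
Ellipse, center (11, 4), major axis vertical; a² = 64, b² = 28.
a = 8. Vertices at (h, k ± a).

(11, -4) and (11, 12)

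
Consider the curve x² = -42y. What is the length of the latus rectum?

42

Vertex (0, 0); 4p = -42 so p = -21/2. Opens down.
Latus rectum length = |4p| = 42.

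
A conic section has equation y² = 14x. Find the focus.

Vertex (0, 0); 4p = 14 so p = 7/2. Opens right.
Focus is p units from the vertex along the axis: (h + p, k).

(7/2, 0)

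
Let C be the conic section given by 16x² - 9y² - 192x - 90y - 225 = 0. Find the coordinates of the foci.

(-4, -5) and (16, -5)

16(x² - 12x) -9(y² + 10y) = 225
Complete the square: 16(x - 6)² -9(y + 5)² = 225 + 576 - 225 = 576
Divide by 576: (x - 6)²/36 - (y + 5)²/64 = 1
Hyperbola, center (6, -5), transverse axis horizontal; a² = 36, b² = 64.
c² = a² + b² = 36 + 64 = 100, so c = 10.
Foci lie on the horizontal axis through the center: (h ± c, k).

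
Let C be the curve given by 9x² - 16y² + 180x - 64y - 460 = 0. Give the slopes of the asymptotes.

3/4 and -3/4

Group the x- and y-terms: 9(x² + 20x) -16(y² + 4y) = 460
Complete the square: 9(x + 10)² -16(y + 2)² = 460 + 900 - 64 = 1296
Dividing both sides by 1296: (x + 10)²/144 - (y + 2)²/81 = 1
Hyperbola, center (-10, -2), transverse axis horizontal; a² = 144, b² = 81.
For a horizontal hyperbola the asymptotes have slope ±b/a.
Here that is ±9/12 = ±3/4.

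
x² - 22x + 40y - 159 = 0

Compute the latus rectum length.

Only x is squared. Complete the square in x: (x - 11)² = -40(y - 7).
Vertex (11, 7); 4p = -40 so p = -10. Opens down.
Latus rectum length = |4p| = 40.

40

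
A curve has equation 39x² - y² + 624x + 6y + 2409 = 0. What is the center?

(-8, 3)

39(x² + 16x) -(y² - 6y) = -2409
39(x + 8)² -(y - 3)² = -2409 + 2496 - 9 = 78
Dividing both sides by 78: (x + 8)²/2 - (y - 3)²/78 = 1
Hyperbola with center (-8, 3).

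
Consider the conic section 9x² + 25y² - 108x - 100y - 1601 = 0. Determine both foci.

(-6, 2) and (18, 2)

Collect terms: 9(x² - 12x) + 25(y² - 4y) = 1601
Complete the square in x and y: 9(x - 6)² + 25(y - 2)² = 1601 + 324 + 100 = 2025
Divide through by 2025 to get (x - 6)²/225 + (y - 2)²/81 = 1.
Ellipse, center (6, 2), major axis horizontal; a² = 225, b² = 81.
c² = a² - b² = 225 - 81 = 144, so c = 12.
Foci lie on the horizontal axis through the center: (h ± c, k).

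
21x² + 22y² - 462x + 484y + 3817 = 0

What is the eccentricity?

e = √22/22

Group the x- and y-terms: 21(x² - 22x) + 22(y² + 22y) = -3817
Complete the square: 21(x - 11)² + 22(y + 11)² = -3817 + 2541 + 2662 = 1386
Divide by 1386: (x - 11)²/66 + (y + 11)²/63 = 1
Ellipse, center (11, -11), major axis horizontal; a² = 66, b² = 63.
c² = a² - b² = 3, so c = √3.
e = c/a = √3/√66 = √22/22.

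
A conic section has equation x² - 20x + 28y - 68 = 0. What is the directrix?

y = 13

Only x is squared. Complete the square in x: (x - 10)² = -28(y - 6).
Vertex (10, 6); 4p = -28 so p = -7. Opens down.
Directrix is the horizontal line y = k − p = 6 − (-7) = 13.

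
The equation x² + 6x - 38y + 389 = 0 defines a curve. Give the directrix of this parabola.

y = 1/2

Only x is squared. Complete the square in x: (x + 3)² = 38(y - 10).
Vertex (-3, 10); 4p = 38 so p = 19/2. Opens up.
Directrix is the horizontal line y = k − p = 10 − (19/2) = 1/2.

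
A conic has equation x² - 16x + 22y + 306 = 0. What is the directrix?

Only x is squared. Complete the square in x: (x - 8)² = -22(y + 11).
Vertex (8, -11); 4p = -22 so p = -11/2. Opens down.
Directrix is the horizontal line y = k − p = -11 − (-11/2) = -11/2.

y = -11/2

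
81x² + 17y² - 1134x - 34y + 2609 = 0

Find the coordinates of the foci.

(7, -7) and (7, 9)

Group: 81(x² - 14x) + 17(y² - 2y) = -2609
Complete the square: 81(x - 7)² + 17(y - 1)² = -2609 + 3969 + 17 = 1377
Dividing both sides by 1377: (x - 7)²/17 + (y - 1)²/81 = 1
Ellipse, center (7, 1), major axis vertical; a² = 81, b² = 17.
c² = a² - b² = 81 - 17 = 64, so c = 8.
Foci lie on the vertical axis through the center: (h, k ± c).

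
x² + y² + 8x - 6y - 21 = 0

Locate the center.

Group: (x² + 8x) + (y² - 6y) = 21
Complete the square: (x + 4)² + (y - 3)² = 21 + 16 + 9 = 46
So (x + 4)² + (y - 3)² = 46.
Circle centered at (-4, 3) with r² = 46.

(-4, 3)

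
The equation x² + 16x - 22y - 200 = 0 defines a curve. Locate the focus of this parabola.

Only x is squared. Complete the square in x: (x + 8)² = 22(y + 12).
Vertex (-8, -12); 4p = 22 so p = 11/2. Opens up.
Focus is p units from the vertex along the axis: (h, k + p).

(-8, -13/2)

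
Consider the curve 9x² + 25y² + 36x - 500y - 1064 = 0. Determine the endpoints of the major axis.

(-22, 10) and (18, 10)

Collect terms: 9(x² + 4x) + 25(y² - 20y) = 1064
Completing the square gives 9(x + 2)² + 25(y - 10)² = 1064 + 36 + 2500 = 3600.
Dividing both sides by 3600: (x + 2)²/400 + (y - 10)²/144 = 1
Ellipse, center (-2, 10), major axis horizontal; a² = 400, b² = 144.
a = 20. Vertices at (h ± a, k).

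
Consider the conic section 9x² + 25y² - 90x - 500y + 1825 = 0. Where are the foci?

Group: 9(x² - 10x) + 25(y² - 20y) = -1825
Completing the square gives 9(x - 5)² + 25(y - 10)² = -1825 + 225 + 2500 = 900.
Divide through by 900 to get (x - 5)²/100 + (y - 10)²/36 = 1.
Ellipse, center (5, 10), major axis horizontal; a² = 100, b² = 36.
c² = a² - b² = 100 - 36 = 64, so c = 8.
Foci lie on the horizontal axis through the center: (h ± c, k).

(-3, 10) and (13, 10)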